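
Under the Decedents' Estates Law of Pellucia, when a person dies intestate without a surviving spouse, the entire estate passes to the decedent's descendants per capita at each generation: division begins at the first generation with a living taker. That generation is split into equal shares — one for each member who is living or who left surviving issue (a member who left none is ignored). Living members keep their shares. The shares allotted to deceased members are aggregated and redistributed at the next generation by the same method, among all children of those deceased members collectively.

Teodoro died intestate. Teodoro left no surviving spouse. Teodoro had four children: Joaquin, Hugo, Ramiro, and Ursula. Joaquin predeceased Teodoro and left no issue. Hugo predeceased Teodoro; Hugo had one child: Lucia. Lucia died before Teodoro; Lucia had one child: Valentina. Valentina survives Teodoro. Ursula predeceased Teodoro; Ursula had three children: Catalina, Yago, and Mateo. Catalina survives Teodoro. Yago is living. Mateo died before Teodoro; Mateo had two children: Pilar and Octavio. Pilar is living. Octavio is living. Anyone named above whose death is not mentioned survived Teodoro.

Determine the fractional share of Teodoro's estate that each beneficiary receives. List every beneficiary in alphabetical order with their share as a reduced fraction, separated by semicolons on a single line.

There is no surviving spouse, so the entire estate passes to Teodoro's descendants per capita at each generation.
At generation 1 (Hugo, Ramiro, Ursula) there are 3 shares of (1)/3 = 1/3 each.
Living: Ramiro — each takes 1/3.
Deceased: Hugo and Ursula. Their combined 2/3 is pooled and carried to generation 2.
At generation 2 (Lucia, Catalina, Yago, Mateo) there are 4 shares of (2/3)/4 = 1/6 each.
Living: Catalina and Yago — each takes 1/6.
Deceased: Lucia and Mateo. Their combined 1/3 is pooled and carried to generation 3.
At generation 3 (Valentina, Pilar, Octavio) there are 3 shares of (1/3)/3 = 1/9 each.
Living: Valentina, Pilar, and Octavio — each takes 1/9.

Catalina 1/6; Octavio 1/9; Pilar 1/9; Ramiro 1/3; Valentina 1/9; Yago 1/6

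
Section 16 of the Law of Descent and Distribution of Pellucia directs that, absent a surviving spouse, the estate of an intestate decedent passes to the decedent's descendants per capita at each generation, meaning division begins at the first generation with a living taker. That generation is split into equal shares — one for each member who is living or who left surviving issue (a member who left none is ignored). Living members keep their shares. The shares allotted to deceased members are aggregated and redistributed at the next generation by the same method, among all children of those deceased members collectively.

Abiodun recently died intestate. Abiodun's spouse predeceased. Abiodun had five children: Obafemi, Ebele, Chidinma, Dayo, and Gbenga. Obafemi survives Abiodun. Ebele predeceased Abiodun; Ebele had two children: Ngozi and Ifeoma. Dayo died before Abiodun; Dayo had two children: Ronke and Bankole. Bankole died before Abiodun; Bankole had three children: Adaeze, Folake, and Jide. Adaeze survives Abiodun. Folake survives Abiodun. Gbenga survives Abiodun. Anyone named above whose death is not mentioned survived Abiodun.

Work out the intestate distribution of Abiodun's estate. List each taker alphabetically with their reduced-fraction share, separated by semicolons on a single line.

There is no surviving spouse, so the entire estate passes to Abiodun's descendants per capita at each generation.
At generation 1 (Obafemi, Ebele, Chidinma, Dayo, Gbenga) there are 5 shares of (1)/5 = 1/5 each.
Living: Obafemi, Chidinma, and Gbenga — each takes 1/5.
Deceased: Ebele and Dayo. Their combined 2/5 is pooled and carried to generation 2.
At generation 2 (Ngozi, Ifeoma, Ronke, Bankole) there are 4 shares of (2/5)/4 = 1/10 each.
Living: Ngozi, Ifeoma, and Ronke — each takes 1/10.
Deceased: Bankole. That 1/10 share is carried to generation 3.
At generation 3 (Adaeze, Folake, Jide) there are 3 shares of (1/10)/3 = 1/30 each.
Living: Adaeze, Folake, and Jide — each takes 1/30.

Adaeze 1/30; Chidinma 1/5; Folake 1/30; Gbenga 1/5; Ifeoma 1/10; Jide 1/30; Ngozi 1/10; Obafemi 1/5; Ronke 1/10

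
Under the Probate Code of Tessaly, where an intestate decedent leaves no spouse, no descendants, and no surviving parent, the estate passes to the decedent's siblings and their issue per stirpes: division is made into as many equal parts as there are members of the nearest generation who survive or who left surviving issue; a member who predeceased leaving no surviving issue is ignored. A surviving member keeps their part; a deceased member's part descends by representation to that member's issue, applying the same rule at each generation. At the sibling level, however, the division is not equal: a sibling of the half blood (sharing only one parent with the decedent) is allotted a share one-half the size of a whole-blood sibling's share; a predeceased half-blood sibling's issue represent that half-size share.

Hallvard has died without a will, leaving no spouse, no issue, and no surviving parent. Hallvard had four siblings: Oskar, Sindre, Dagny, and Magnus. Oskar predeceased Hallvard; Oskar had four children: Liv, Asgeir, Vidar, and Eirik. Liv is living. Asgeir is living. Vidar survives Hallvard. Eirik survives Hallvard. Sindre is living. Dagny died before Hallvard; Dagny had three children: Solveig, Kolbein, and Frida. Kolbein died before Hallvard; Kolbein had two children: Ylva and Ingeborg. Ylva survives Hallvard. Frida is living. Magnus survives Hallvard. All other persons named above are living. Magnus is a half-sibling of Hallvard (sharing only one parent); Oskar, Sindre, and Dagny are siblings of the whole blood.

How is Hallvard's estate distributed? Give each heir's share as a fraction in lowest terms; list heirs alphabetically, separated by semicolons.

Asgeir 1/14; Eirik 1/14; Frida 2/21; Ingeborg 1/21; Liv 1/14; Magnus 1/7; Sindre 2/7; Solveig 2/21; Vidar 1/14; Ylva 1/21

No spouse, descendants, or parent survives, so the estate passes to Hallvard's siblings per stirpes.
Half-blood siblings count for one-half the weight of whole-blood siblings at the initial division.
Dividing 1 in proportion to weights (total weight 7/2): Oskar (weight 1) → 2/7; Sindre (weight 1) → 2/7; Dagny (weight 1) → 2/7; Magnus (weight 1/2) → 1/7.
Oskar predeceased; the 2/7 allotted to Oskar's branch passes to Oskar's issue by representation.
The 2/7 is divided into 4 equal shares of 1/14 among Liv, Asgeir, Vidar, Eirik.
Liv is living and takes 1/14.
Asgeir is living and takes 1/14.
Vidar is living and takes 1/14.
Eirik is living and takes 1/14.
Sindre is living and takes 2/7.
Dagny predeceased; the 2/7 allotted to Dagny's branch passes to Dagny's issue by representation.
The 2/7 is divided into 3 equal shares of 2/21 among Solveig, Kolbein, Frida.
Solveig is living and takes 2/21.
Kolbein predeceased; the 2/21 allotted to Kolbein's branch passes to Kolbein's issue by representation.
The 2/21 is divided into 2 equal shares of 1/21 among Ylva, Ingeborg.
Ylva is living and takes 1/21.
Ingeborg is living and takes 1/21.
Frida is living and takes 2/21.
Magnus is living and takes 1/7.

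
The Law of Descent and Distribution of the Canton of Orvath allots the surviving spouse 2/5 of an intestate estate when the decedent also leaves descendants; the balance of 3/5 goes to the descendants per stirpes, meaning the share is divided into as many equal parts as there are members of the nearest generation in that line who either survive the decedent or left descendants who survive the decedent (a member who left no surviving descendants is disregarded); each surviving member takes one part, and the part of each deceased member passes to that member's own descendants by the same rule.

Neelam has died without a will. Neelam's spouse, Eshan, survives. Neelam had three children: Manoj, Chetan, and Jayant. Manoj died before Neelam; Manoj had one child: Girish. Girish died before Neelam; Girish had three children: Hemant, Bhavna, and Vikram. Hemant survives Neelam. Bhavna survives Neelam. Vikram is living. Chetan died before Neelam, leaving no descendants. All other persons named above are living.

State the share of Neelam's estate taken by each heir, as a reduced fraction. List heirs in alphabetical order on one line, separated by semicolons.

Eshan, as surviving spouse, takes 2/5.
The remaining 3/5 passes to Neelam's descendants per stirpes.
Chetan left no surviving issue, so that branch lapses and is disregarded.
The 3/5 is divided into 2 equal shares of 3/10 among Manoj, Jayant.
Manoj predeceased; the 3/10 allotted to Manoj's branch passes to Manoj's issue by representation.
Girish's line is the sole branch at this level, so the full 3/10 passes to Girish's issue by representation.
The 3/10 is divided into 3 equal shares of 1/10 among Hemant, Bhavna, Vikram.
Hemant is living and takes 1/10.
Bhavna is living and takes 1/10.
Vikram is living and takes 1/10.
Jayant is living and takes 3/10.

Bhavna 1/10; Eshan 2/5; Hemant 1/10; Jayant 3/10; Vikram 1/10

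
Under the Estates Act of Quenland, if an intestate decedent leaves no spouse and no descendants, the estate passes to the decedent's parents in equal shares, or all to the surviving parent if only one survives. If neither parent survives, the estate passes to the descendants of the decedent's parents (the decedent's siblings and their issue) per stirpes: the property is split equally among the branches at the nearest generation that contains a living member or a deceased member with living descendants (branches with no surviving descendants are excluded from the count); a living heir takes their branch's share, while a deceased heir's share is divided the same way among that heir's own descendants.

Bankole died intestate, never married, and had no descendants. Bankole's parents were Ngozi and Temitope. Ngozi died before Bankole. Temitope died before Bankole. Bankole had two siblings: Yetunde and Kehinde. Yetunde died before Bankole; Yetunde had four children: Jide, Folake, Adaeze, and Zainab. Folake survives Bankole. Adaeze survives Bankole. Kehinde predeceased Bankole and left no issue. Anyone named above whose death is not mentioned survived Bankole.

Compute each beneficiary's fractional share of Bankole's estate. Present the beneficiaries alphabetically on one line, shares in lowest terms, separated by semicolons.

Neither parent survives and there are no descendants, so the estate passes to Bankole's siblings and their issue per stirpes.
Kehinde left no surviving issue, so that branch lapses and is disregarded.
Yetunde's line is the sole branch at this level, so the full 1 passes to Yetunde's issue by representation.
The estate is divided into 4 equal shares of 1/4 among Jide, Folake, Adaeze, Zainab.
Jide is living and takes 1/4.
Folake is living and takes 1/4.
Adaeze is living and takes 1/4.
Zainab is living and takes 1/4.

Adaeze 1/4; Folake 1/4; Jide 1/4; Zainab 1/4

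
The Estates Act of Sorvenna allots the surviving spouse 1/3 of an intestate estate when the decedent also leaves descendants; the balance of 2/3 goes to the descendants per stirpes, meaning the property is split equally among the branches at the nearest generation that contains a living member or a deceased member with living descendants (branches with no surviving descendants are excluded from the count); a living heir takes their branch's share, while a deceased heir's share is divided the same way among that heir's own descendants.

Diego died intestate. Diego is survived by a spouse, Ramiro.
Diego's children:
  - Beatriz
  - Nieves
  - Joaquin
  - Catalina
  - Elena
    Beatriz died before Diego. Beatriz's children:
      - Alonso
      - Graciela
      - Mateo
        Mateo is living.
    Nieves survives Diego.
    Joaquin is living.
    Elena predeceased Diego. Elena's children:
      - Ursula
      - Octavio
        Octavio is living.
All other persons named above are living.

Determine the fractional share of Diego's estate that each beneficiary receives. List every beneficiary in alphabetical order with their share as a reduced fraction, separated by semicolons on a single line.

Alonso 2/45; Catalina 2/15; Graciela 2/45; Joaquin 2/15; Mateo 2/45; Nieves 2/15; Octavio 1/15; Ramiro 1/3; Ursula 1/15

Ramiro, as surviving spouse, takes 1/3.
The remaining 2/3 passes to Diego's descendants per stirpes.
The 2/3 is divided into 5 equal shares of 2/15 among Beatriz, Nieves, Joaquin, Catalina, Elena.
Beatriz predeceased; the 2/15 allotted to Beatriz's branch passes to Beatriz's issue by representation.
The 2/15 is divided into 3 equal shares of 2/45 among Alonso, Graciela, Mateo.
Alonso is living and takes 2/45.
Graciela is living and takes 2/45.
Mateo is living and takes 2/45.
Nieves is living and takes 2/15.
Joaquin is living and takes 2/15.
Catalina is living and takes 2/15.
Elena predeceased; the 2/15 allotted to Elena's branch passes to Elena's issue by representation.
The 2/15 is divided into 2 equal shares of 1/15 among Ursula, Octavio.
Ursula is living and takes 1/15.
Octavio is living and takes 1/15.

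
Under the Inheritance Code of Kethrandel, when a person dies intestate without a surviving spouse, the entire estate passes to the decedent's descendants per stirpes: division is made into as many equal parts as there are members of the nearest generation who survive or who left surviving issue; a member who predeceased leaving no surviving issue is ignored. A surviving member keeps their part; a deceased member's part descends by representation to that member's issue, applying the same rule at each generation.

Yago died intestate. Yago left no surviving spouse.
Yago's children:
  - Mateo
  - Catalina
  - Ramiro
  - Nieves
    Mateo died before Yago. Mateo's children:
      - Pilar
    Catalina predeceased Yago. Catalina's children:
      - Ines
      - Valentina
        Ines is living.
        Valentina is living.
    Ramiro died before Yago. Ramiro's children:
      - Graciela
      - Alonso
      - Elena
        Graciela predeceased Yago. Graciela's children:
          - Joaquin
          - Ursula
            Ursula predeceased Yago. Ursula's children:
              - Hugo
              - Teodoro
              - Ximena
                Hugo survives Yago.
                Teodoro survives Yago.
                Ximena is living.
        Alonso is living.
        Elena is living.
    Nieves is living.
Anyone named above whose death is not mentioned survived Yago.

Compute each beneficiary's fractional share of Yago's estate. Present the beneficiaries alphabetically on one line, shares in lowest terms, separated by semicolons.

Alonso 1/12; Elena 1/12; Hugo 1/72; Ines 1/8; Joaquin 1/24; Nieves 1/4; Pilar 1/4; Teodoro 1/72; Valentina 1/8; Ximena 1/72

There is no surviving spouse, so the entire estate passes to Yago's descendants per stirpes.
The estate is divided into 4 equal shares of 1/4 among Mateo, Catalina, Ramiro, Nieves.
Mateo predeceased; the 1/4 allotted to Mateo's branch passes to Mateo's issue by representation.
Pilar is the sole taker at this level and receives the full 1/4.
Catalina predeceased; the 1/4 allotted to Catalina's branch passes to Catalina's issue by representation.
The 1/4 is divided into 2 equal shares of 1/8 among Ines, Valentina.
Ines is living and takes 1/8.
Valentina is living and takes 1/8.
Ramiro predeceased; the 1/4 allotted to Ramiro's branch passes to Ramiro's issue by representation.
The 1/4 is divided into 3 equal shares of 1/12 among Graciela, Alonso, Elena.
Graciela predeceased; the 1/12 allotted to Graciela's branch passes to Graciela's issue by representation.
The 1/12 is divided into 2 equal shares of 1/24 among Joaquin, Ursula.
Joaquin is living and takes 1/24.
Ursula predeceased; the 1/24 allotted to Ursula's branch passes to Ursula's issue by representation.
The 1/24 is divided into 3 equal shares of 1/72 among Hugo, Teodoro, Ximena.
Hugo is living and takes 1/72.
Teodoro is living and takes 1/72.
Ximena is living and takes 1/72.
Alonso is living and takes 1/12.
Elena is living and takes 1/12.
Nieves is living and takes 1/4.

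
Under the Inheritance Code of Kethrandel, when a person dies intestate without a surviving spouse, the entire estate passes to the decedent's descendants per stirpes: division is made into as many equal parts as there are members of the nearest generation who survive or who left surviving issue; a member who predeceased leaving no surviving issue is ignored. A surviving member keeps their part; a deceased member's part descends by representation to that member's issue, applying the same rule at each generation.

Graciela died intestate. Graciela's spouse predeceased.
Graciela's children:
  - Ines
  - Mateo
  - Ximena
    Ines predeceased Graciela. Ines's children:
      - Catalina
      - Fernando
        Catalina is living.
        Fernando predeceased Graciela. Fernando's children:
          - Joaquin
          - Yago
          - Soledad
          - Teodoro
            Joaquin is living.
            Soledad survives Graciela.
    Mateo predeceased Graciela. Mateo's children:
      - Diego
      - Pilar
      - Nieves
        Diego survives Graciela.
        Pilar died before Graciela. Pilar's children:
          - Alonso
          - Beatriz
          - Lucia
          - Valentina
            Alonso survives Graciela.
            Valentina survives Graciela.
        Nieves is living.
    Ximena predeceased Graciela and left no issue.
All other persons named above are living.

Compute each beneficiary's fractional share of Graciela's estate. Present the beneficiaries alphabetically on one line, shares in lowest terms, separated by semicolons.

Alonso 1/24; Beatriz 1/24; Catalina 1/4; Diego 1/6; Joaquin 1/16; Lucia 1/24; Nieves 1/6; Soledad 1/16; Teodoro 1/16; Valentina 1/24; Yago 1/16

There is no surviving spouse, so the entire estate passes to Graciela's descendants per stirpes.
Ximena left no surviving issue, so that branch lapses and is disregarded.
The estate is divided into 2 equal shares of 1/2 among Ines, Mateo.
Ines predeceased; the 1/2 allotted to Ines's branch passes to Ines's issue by representation.
The 1/2 is divided into 2 equal shares of 1/4 among Catalina, Fernando.
Catalina is living and takes 1/4.
Fernando predeceased; the 1/4 allotted to Fernando's branch passes to Fernando's issue by representation.
The 1/4 is divided into 4 equal shares of 1/16 among Joaquin, Yago, Soledad, Teodoro.
Joaquin is living and takes 1/16.
Yago is living and takes 1/16.
Soledad is living and takes 1/16.
Teodoro is living and takes 1/16.
Mateo predeceased; the 1/2 allotted to Mateo's branch passes to Mateo's issue by representation.
The 1/2 is divided into 3 equal shares of 1/6 among Diego, Pilar, Nieves.
Diego is living and takes 1/6.
Pilar predeceased; the 1/6 allotted to Pilar's branch passes to Pilar's issue by representation.
The 1/6 is divided into 4 equal shares of 1/24 among Alonso, Beatriz, Lucia, Valentina.
Alonso is living and takes 1/24.
Beatriz is living and takes 1/24.
Lucia is living and takes 1/24.
Valentina is living and takes 1/24.
Nieves is living and takes 1/6.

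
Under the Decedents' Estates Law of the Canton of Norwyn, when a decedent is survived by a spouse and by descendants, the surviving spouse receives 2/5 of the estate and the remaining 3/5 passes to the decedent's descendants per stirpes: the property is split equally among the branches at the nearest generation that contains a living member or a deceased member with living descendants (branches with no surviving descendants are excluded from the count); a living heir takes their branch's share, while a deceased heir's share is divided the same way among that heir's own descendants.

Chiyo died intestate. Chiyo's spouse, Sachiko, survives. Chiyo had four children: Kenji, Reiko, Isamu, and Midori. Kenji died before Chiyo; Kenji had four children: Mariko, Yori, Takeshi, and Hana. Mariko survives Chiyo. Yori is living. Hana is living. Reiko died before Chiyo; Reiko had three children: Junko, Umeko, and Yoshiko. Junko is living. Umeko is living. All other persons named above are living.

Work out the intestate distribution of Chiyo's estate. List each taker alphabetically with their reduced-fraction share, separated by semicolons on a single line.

Hana 3/80; Isamu 3/20; Junko 1/20; Mariko 3/80; Midori 3/20; Sachiko 2/5; Takeshi 3/80; Umeko 1/20; Yori 3/80; Yoshiko 1/20

Sachiko, as surviving spouse, takes 2/5.
The remaining 3/5 passes to Chiyo's descendants per stirpes.
The 3/5 is divided into 4 equal shares of 3/20 among Kenji, Reiko, Isamu, Midori.
Kenji predeceased; the 3/20 allotted to Kenji's branch passes to Kenji's issue by representation.
The 3/20 is divided into 4 equal shares of 3/80 among Mariko, Yori, Takeshi, Hana.
Mariko is living and takes 3/80.
Yori is living and takes 3/80.
Takeshi is living and takes 3/80.
Hana is living and takes 3/80.
Reiko predeceased; the 3/20 allotted to Reiko's branch passes to Reiko's issue by representation.
The 3/20 is divided into 3 equal shares of 1/20 among Junko, Umeko, Yoshiko.
Junko is living and takes 1/20.
Umeko is living and takes 1/20.
Yoshiko is living and takes 1/20.
Isamu is living and takes 3/20.
Midori is living and takes 3/20.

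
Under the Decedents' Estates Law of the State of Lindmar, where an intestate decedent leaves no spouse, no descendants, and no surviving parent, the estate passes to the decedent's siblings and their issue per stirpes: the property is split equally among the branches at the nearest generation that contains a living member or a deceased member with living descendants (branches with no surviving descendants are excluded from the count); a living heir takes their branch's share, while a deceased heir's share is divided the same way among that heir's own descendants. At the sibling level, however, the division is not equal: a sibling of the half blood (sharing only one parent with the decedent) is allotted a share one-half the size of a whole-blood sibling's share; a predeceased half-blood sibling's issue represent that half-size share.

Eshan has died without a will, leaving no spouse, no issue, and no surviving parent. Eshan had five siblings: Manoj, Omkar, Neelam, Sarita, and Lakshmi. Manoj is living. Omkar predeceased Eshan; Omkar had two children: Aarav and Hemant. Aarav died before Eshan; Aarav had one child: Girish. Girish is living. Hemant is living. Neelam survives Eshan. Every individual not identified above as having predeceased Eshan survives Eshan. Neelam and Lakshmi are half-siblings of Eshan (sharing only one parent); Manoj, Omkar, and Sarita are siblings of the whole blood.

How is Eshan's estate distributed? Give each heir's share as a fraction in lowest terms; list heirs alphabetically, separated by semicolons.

No spouse, descendants, or parent survives, so the estate passes to Eshan's siblings per stirpes.
Half-blood siblings count for one-half the weight of whole-blood siblings at the initial division.
Dividing 1 in proportion to weights (total weight 4): Manoj (weight 1) → 1/4; Omkar (weight 1) → 1/4; Neelam (weight 1/2) → 1/8; Sarita (weight 1) → 1/4; Lakshmi (weight 1/2) → 1/8.
Manoj is living and takes 1/4.
Omkar predeceased; the 1/4 allotted to Omkar's branch passes to Omkar's issue by representation.
The 1/4 is divided into 2 equal shares of 1/8 among Aarav, Hemant.
Aarav predeceased; the 1/8 allotted to Aarav's branch passes to Aarav's issue by representation.
Girish is the sole taker at this level and receives the full 1/8.
Hemant is living and takes 1/8.
Neelam is living and takes 1/8.
Sarita is living and takes 1/4.
Lakshmi is living and takes 1/8.

Girish 1/8; Hemant 1/8; Lakshmi 1/8; Manoj 1/4; Neelam 1/8; Sarita 1/4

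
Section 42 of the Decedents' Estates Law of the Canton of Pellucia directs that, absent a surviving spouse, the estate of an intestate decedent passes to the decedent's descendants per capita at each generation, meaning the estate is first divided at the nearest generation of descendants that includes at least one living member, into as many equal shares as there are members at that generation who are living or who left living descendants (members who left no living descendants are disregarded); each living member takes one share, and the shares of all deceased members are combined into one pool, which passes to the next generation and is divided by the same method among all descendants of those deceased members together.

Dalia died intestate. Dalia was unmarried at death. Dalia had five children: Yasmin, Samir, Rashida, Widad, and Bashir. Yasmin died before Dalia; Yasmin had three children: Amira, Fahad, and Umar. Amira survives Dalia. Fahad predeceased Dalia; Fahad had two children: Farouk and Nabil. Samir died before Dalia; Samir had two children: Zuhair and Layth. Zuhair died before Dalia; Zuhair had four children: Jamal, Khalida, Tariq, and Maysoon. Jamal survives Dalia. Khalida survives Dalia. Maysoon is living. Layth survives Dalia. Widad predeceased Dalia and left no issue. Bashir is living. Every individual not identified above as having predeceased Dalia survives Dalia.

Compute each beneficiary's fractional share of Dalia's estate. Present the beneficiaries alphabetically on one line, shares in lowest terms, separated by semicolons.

Amira 1/10; Bashir 1/4; Farouk 1/30; Jamal 1/30; Khalida 1/30; Layth 1/10; Maysoon 1/30; Nabil 1/30; Rashida 1/4; Tariq 1/30; Umar 1/10

There is no surviving spouse, so the entire estate passes to Dalia's descendants per capita at each generation.
At generation 1 (Yasmin, Samir, Rashida, Bashir) there are 4 shares of (1)/4 = 1/4 each.
Living: Rashida and Bashir — each takes 1/4.
Deceased: Yasmin and Samir. Their combined 1/2 is pooled and carried to generation 2.
At generation 2 (Amira, Fahad, Umar, Zuhair, Layth) there are 5 shares of (1/2)/5 = 1/10 each.
Living: Amira, Umar, and Layth — each takes 1/10.
Deceased: Fahad and Zuhair. Their combined 1/5 is pooled and carried to generation 3.
At generation 3 (Farouk, Nabil, Jamal, Khalida, Tariq, Maysoon) there are 6 shares of (1/5)/6 = 1/30 each.
Living: Farouk, Nabil, Jamal, Khalida, Tariq, and Maysoon — each takes 1/30.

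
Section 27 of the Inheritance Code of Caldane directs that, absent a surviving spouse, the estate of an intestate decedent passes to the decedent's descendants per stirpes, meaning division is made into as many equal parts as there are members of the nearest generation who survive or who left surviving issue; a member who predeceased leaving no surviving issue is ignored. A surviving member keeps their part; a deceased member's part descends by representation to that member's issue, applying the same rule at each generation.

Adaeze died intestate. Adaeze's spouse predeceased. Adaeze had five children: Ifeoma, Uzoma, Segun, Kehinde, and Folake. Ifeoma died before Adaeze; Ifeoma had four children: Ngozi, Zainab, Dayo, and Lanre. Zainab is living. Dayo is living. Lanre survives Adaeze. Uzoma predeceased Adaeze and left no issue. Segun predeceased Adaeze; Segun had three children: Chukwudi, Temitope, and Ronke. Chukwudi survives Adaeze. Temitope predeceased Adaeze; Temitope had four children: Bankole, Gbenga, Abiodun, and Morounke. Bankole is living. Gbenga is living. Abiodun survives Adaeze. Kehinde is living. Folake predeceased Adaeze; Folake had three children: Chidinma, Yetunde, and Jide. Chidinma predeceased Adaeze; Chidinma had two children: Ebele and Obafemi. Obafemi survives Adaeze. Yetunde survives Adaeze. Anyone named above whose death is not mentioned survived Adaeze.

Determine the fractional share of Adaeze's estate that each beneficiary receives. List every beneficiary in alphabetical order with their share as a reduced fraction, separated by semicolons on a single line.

There is no surviving spouse, so the entire estate passes to Adaeze's descendants per stirpes.
Uzoma left no surviving issue, so that branch lapses and is disregarded.
The estate is divided into 4 equal shares of 1/4 among Ifeoma, Segun, Kehinde, Folake.
Ifeoma predeceased; the 1/4 allotted to Ifeoma's branch passes to Ifeoma's issue by representation.
The 1/4 is divided into 4 equal shares of 1/16 among Ngozi, Zainab, Dayo, Lanre.
Ngozi is living and takes 1/16.
Zainab is living and takes 1/16.
Dayo is living and takes 1/16.
Lanre is living and takes 1/16.
Segun predeceased; the 1/4 allotted to Segun's branch passes to Segun's issue by representation.
The 1/4 is divided into 3 equal shares of 1/12 among Chukwudi, Temitope, Ronke.
Chukwudi is living and takes 1/12.
Temitope predeceased; the 1/12 allotted to Temitope's branch passes to Temitope's issue by representation.
The 1/12 is divided into 4 equal shares of 1/48 among Bankole, Gbenga, Abiodun, Morounke.
Bankole is living and takes 1/48.
Gbenga is living and takes 1/48.
Abiodun is living and takes 1/48.
Morounke is living and takes 1/48.
Ronke is living and takes 1/12.
Kehinde is living and takes 1/4.
Folake predeceased; the 1/4 allotted to Folake's branch passes to Folake's issue by representation.
The 1/4 is divided into 3 equal shares of 1/12 among Chidinma, Yetunde, Jide.
Chidinma predeceased; the 1/12 allotted to Chidinma's branch passes to Chidinma's issue by representation.
The 1/12 is divided into 2 equal shares of 1/24 among Ebele, Obafemi.
Ebele is living and takes 1/24.
Obafemi is living and takes 1/24.
Yetunde is living and takes 1/12.
Jide is living and takes 1/12.

Abiodun 1/48; Bankole 1/48; Chukwudi 1/12; Dayo 1/16; Ebele 1/24; Gbenga 1/48; Jide 1/12; Kehinde 1/4; Lanre 1/16; Morounke 1/48; Ngozi 1/16; Obafemi 1/24; Ronke 1/12; Yetunde 1/12; Zainab 1/16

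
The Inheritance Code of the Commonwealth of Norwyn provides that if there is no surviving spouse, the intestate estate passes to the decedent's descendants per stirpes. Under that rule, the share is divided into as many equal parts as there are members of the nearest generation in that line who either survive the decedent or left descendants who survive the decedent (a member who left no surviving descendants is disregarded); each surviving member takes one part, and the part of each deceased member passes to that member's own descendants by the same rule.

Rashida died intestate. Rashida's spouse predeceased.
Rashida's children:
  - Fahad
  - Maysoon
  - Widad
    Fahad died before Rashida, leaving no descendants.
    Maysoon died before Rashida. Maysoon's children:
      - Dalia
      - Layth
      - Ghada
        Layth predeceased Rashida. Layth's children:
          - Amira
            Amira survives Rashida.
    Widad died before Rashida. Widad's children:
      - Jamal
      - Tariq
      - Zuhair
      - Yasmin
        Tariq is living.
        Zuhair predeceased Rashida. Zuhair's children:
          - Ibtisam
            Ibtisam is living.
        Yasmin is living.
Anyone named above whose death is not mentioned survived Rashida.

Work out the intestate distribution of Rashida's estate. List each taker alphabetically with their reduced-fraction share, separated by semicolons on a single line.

Amira 1/6; Dalia 1/6; Ghada 1/6; Ibtisam 1/8; Jamal 1/8; Tariq 1/8; Yasmin 1/8

There is no surviving spouse, so the entire estate passes to Rashida's descendants per stirpes.
Fahad left no surviving issue, so that branch lapses and is disregarded.
The estate is divided into 2 equal shares of 1/2 among Maysoon, Widad.
Maysoon predeceased; the 1/2 allotted to Maysoon's branch passes to Maysoon's issue by representation.
The 1/2 is divided into 3 equal shares of 1/6 among Dalia, Layth, Ghada.
Dalia is living and takes 1/6.
Layth predeceased; the 1/6 allotted to Layth's branch passes to Layth's issue by representation.
Amira is the sole taker at this level and receives the full 1/6.
Ghada is living and takes 1/6.
Widad predeceased; the 1/2 allotted to Widad's branch passes to Widad's issue by representation.
The 1/2 is divided into 4 equal shares of 1/8 among Jamal, Tariq, Zuhair, Yasmin.
Jamal is living and takes 1/8.
Tariq is living and takes 1/8.
Zuhair predeceased; the 1/8 allotted to Zuhair's branch passes to Zuhair's issue by representation.
Ibtisam is the sole taker at this level and receives the full 1/8.
Yasmin is living and takes 1/8.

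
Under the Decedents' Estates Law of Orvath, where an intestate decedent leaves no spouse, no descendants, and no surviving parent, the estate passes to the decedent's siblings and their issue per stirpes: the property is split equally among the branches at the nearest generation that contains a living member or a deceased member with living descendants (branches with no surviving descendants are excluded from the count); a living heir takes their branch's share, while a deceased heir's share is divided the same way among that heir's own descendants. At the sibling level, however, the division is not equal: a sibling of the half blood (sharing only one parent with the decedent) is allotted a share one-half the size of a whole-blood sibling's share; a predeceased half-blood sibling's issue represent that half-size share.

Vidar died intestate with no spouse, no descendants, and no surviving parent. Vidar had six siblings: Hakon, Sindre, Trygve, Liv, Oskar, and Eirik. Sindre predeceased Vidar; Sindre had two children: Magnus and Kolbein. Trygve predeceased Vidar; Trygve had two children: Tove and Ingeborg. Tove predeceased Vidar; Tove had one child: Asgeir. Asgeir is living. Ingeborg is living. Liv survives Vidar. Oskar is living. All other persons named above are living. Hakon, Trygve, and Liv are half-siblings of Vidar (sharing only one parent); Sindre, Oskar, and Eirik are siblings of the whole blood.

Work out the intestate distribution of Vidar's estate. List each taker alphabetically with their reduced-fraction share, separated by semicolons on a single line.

No spouse, descendants, or parent survives, so the estate passes to Vidar's siblings per stirpes.
Half-blood siblings count for one-half the weight of whole-blood siblings at the initial division.
Dividing 1 in proportion to weights (total weight 9/2): Hakon (weight 1/2) → 1/9; Sindre (weight 1) → 2/9; Trygve (weight 1/2) → 1/9; Liv (weight 1/2) → 1/9; Oskar (weight 1) → 2/9; Eirik (weight 1) → 2/9.
Hakon is living and takes 1/9.
Sindre predeceased; the 2/9 allotted to Sindre's branch passes to Sindre's issue by representation.
The 2/9 is divided into 2 equal shares of 1/9 among Magnus, Kolbein.
Magnus is living and takes 1/9.
Kolbein is living and takes 1/9.
Trygve predeceased; the 1/9 allotted to Trygve's branch passes to Trygve's issue by representation.
The 1/9 is divided into 2 equal shares of 1/18 among Tove, Ingeborg.
Tove predeceased; the 1/18 allotted to Tove's branch passes to Tove's issue by representation.
Asgeir is the sole taker at this level and receives the full 1/18.
Ingeborg is living and takes 1/18.
Liv is living and takes 1/9.
Oskar is living and takes 2/9.
Eirik is living and takes 2/9.

Asgeir 1/18; Eirik 2/9; Hakon 1/9; Ingeborg 1/18; Kolbein 1/9; Liv 1/9; Magnus 1/9; Oskar 2/9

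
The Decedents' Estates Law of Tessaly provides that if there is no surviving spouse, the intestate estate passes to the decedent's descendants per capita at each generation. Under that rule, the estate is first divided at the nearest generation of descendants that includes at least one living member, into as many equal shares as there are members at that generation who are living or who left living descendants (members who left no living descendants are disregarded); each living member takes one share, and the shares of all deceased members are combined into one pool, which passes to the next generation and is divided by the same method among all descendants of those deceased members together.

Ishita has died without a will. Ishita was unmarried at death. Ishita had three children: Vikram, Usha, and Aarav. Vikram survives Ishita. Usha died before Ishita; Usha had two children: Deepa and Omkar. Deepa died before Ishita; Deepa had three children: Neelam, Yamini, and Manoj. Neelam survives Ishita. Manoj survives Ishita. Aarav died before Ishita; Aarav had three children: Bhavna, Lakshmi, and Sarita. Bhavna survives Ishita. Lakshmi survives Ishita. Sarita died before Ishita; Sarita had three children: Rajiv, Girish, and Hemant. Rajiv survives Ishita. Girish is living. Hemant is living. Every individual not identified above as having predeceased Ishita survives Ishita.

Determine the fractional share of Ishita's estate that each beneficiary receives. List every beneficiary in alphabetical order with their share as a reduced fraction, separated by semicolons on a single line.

Bhavna 2/15; Girish 2/45; Hemant 2/45; Lakshmi 2/15; Manoj 2/45; Neelam 2/45; Omkar 2/15; Rajiv 2/45; Vikram 1/3; Yamini 2/45

There is no surviving spouse, so the entire estate passes to Ishita's descendants per capita at each generation.
At generation 1 (Vikram, Usha, Aarav) there are 3 shares of (1)/3 = 1/3 each.
Living: Vikram — each takes 1/3.
Deceased: Usha and Aarav. Their combined 2/3 is pooled and carried to generation 2.
At generation 2 (Deepa, Omkar, Bhavna, Lakshmi, Sarita) there are 5 shares of (2/3)/5 = 2/15 each.
Living: Omkar, Bhavna, and Lakshmi — each takes 2/15.
Deceased: Deepa and Sarita. Their combined 4/15 is pooled and carried to generation 3.
At generation 3 (Neelam, Yamini, Manoj, Rajiv, Girish, Hemant) there are 6 shares of (4/15)/6 = 2/45 each.
Living: Neelam, Yamini, Manoj, Rajiv, Girish, and Hemant — each takes 2/45.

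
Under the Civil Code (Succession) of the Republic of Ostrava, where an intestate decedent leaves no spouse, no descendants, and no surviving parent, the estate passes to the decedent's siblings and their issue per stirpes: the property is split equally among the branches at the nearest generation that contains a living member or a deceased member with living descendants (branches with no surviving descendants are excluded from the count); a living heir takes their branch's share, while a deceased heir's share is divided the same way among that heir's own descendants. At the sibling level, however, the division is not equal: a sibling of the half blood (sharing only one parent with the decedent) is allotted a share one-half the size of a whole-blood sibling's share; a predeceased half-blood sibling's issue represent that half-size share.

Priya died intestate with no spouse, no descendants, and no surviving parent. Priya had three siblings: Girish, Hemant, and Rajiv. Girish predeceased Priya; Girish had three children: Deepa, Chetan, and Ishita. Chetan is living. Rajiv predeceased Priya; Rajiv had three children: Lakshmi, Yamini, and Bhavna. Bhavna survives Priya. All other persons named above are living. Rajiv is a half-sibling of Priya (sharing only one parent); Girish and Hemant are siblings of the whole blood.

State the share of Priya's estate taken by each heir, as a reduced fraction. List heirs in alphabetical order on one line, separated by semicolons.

Bhavna 1/15; Chetan 2/15; Deepa 2/15; Hemant 2/5; Ishita 2/15; Lakshmi 1/15; Yamini 1/15

No spouse, descendants, or parent survives, so the estate passes to Priya's siblings per stirpes.
Half-blood siblings count for one-half the weight of whole-blood siblings at the initial division.
Dividing 1 in proportion to weights (total weight 5/2): Girish (weight 1) → 2/5; Hemant (weight 1) → 2/5; Rajiv (weight 1/2) → 1/5.
Girish predeceased; the 2/5 allotted to Girish's branch passes to Girish's issue by representation.
The 2/5 is divided into 3 equal shares of 2/15 among Deepa, Chetan, Ishita.
Deepa is living and takes 2/15.
Chetan is living and takes 2/15.
Ishita is living and takes 2/15.
Hemant is living and takes 2/5.
Rajiv predeceased; the 1/5 allotted to Rajiv's branch passes to Rajiv's issue by representation.
The 1/5 is divided into 3 equal shares of 1/15 among Lakshmi, Yamini, Bhavna.
Lakshmi is living and takes 1/15.
Yamini is living and takes 1/15.
Bhavna is living and takes 1/15.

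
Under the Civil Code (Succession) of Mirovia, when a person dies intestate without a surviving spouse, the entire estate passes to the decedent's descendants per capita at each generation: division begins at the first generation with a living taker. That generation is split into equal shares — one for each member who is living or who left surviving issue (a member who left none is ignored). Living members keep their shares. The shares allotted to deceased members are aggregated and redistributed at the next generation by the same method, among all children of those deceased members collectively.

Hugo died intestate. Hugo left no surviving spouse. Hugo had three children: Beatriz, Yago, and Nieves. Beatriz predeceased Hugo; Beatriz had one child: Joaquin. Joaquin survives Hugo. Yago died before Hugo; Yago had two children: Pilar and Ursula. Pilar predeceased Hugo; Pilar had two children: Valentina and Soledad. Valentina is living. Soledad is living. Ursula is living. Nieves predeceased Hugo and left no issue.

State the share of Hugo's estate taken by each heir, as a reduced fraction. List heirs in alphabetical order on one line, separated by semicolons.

There is no surviving spouse, so the entire estate passes to Hugo's descendants per capita at each generation.
No one at generation 1 (Beatriz, Yago) is living; moving to the next generation.
At generation 2 (Joaquin, Pilar, Ursula) there are 3 shares of (1)/3 = 1/3 each.
Living: Joaquin and Ursula — each takes 1/3.
Deceased: Pilar. That 1/3 share is carried to generation 3.
At generation 3 (Valentina, Soledad) there are 2 shares of (1/3)/2 = 1/6 each.
Living: Valentina and Soledad — each takes 1/6.

Joaquin 1/3; Soledad 1/6; Ursula 1/3; Valentina 1/6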